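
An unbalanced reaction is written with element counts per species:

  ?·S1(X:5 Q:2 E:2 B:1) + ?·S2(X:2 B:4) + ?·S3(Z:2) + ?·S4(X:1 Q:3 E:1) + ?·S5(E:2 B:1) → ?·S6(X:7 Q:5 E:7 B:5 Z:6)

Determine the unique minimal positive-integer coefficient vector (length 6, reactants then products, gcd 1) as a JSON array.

Coefficients: [2, 1, 6, 2, 4, 2]

X: 2·5+1·2+6·0+2·1+4·0 = 14 | 2·7 = 14
Q: 2·2+1·0+6·0+2·3+4·0 = 10 | 2·5 = 10
E: 2·2+1·0+6·0+2·1+4·2 = 14 | 2·7 = 14
B: 2·1+1·4+6·0+2·0+4·1 = 10 | 2·5 = 10
Z: 2·0+1·0+6·2+2·0+4·0 = 12 | 2·6 = 12
gcd(2,1,6,2,4,2) = 1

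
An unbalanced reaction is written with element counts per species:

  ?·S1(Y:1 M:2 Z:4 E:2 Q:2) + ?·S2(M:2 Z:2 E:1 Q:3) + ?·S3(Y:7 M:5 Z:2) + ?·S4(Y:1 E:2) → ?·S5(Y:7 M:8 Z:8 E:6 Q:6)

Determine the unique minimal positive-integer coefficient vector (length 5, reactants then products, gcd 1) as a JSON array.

Coefficients: [3, 4, 2, 4, 3]

Y: 3·1+4·0+2·7+4·1 = 21 | 3·7 = 21
M: 3·2+4·2+2·5+4·0 = 24 | 3·8 = 24
Z: 3·4+4·2+2·2+4·0 = 24 | 3·8 = 24
E: 3·2+4·1+2·0+4·2 = 18 | 3·6 = 18
Q: 3·2+4·3+2·0+4·0 = 18 | 3·6 = 18
gcd(3,4,2,4,3) = 1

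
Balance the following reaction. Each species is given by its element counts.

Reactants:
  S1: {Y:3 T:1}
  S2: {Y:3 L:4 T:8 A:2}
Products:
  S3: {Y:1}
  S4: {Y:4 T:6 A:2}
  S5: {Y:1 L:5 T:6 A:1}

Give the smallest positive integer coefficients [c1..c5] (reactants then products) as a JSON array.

Y: 2·3+5·3 = 21 | 5·1+3·4+4·1 = 21
L: 2·0+5·4 = 20 | 5·0+3·0+4·5 = 20
T: 2·1+5·8 = 42 | 5·0+3·6+4·6 = 42
A: 2·0+5·2 = 10 | 5·0+3·2+4·1 = 10
gcd(2,5,5,3,4) = 1

Coefficients: [2, 5, 5, 3, 4]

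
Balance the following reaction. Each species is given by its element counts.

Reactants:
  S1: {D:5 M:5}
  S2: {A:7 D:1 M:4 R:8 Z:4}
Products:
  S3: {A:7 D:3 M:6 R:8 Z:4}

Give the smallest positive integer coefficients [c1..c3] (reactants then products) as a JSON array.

Coefficients: [2, 5, 5]

A: 2·0+5·7 = 35 | 5·7 = 35
D: 2·5+5·1 = 15 | 5·3 = 15
M: 2·5+5·4 = 30 | 5·6 = 30
R: 2·0+5·8 = 40 | 5·8 = 40
Z: 2·0+5·4 = 20 | 5·4 = 20
gcd(2,5,5) = 1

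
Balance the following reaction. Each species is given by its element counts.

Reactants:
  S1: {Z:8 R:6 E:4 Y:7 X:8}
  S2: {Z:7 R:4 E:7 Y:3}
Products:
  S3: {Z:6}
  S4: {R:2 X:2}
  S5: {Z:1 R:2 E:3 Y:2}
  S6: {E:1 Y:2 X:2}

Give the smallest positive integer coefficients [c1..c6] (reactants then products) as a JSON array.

Coefficients: [1, 1, 2, 2, 3, 2]

Z: 1·8+1·7 = 15 | 2·6+2·0+3·1+2·0 = 15
R: 1·6+1·4 = 10 | 2·0+2·2+3·2+2·0 = 10
E: 1·4+1·7 = 11 | 2·0+2·0+3·3+2·1 = 11
Y: 1·7+1·3 = 10 | 2·0+2·0+3·2+2·2 = 10
X: 1·8+1·0 = 8 | 2·0+2·2+3·0+2·2 = 8
gcd(1,1,2,2,3,2) = 1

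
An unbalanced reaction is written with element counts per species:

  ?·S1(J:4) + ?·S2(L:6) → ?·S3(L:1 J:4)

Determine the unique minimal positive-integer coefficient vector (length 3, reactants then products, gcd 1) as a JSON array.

L: 6·0+1·6 = 6 | 6·1 = 6
J: 6·4+1·0 = 24 | 6·4 = 24
gcd(6,1,6) = 1

Coefficients: [6, 1, 6]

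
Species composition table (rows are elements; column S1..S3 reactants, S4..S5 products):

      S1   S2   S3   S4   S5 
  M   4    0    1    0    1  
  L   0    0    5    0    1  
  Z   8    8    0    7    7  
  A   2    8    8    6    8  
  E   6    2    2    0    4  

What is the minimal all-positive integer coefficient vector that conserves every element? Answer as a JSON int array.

Coefficients: [1, 6, 1, 3, 5]

M: 1·4+6·0+1·1 = 5 | 3·0+5·1 = 5
L: 1·0+6·0+1·5 = 5 | 3·0+5·1 = 5
Z: 1·8+6·8+1·0 = 56 | 3·7+5·7 = 56
A: 1·2+6·8+1·8 = 58 | 3·6+5·8 = 58
E: 1·6+6·2+1·2 = 20 | 3·0+5·4 = 20
gcd(1,6,1,3,5) = 1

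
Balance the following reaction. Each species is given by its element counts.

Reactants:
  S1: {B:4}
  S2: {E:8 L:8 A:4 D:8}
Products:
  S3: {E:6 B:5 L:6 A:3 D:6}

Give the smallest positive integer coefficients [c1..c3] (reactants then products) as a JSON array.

Coefficients: [5, 3, 4]

E: 5·0+3·8 = 24 | 4·6 = 24
B: 5·4+3·0 = 20 | 4·5 = 20
L: 5·0+3·8 = 24 | 4·6 = 24
A: 5·0+3·4 = 12 | 4·3 = 12
D: 5·0+3·8 = 24 | 4·6 = 24
gcd(5,3,4) = 1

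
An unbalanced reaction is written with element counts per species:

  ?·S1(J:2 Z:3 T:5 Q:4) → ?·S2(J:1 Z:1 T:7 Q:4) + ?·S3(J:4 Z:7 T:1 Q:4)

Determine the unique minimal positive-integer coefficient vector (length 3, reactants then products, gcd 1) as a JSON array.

J: 3·2 = 6 | 2·1+1·4 = 6
Z: 3·3 = 9 | 2·1+1·7 = 9
T: 3·5 = 15 | 2·7+1·1 = 15
Q: 3·4 = 12 | 2·4+1·4 = 12
gcd(3,2,1) = 1

Coefficients: [3, 2, 1]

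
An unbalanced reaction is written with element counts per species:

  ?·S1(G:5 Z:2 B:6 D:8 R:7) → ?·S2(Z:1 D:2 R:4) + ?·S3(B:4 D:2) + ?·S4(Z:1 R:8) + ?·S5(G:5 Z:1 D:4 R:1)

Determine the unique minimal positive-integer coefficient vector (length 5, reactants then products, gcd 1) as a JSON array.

G: 2·5 = 10 | 1·0+3·0+1·0+2·5 = 10
Z: 2·2 = 4 | 1·1+3·0+1·1+2·1 = 4
B: 2·6 = 12 | 1·0+3·4+1·0+2·0 = 12
D: 2·8 = 16 | 1·2+3·2+1·0+2·4 = 16
R: 2·7 = 14 | 1·4+3·0+1·8+2·1 = 14
gcd(2,1,3,1,2) = 1

Coefficients: [2, 1, 3, 1, 2]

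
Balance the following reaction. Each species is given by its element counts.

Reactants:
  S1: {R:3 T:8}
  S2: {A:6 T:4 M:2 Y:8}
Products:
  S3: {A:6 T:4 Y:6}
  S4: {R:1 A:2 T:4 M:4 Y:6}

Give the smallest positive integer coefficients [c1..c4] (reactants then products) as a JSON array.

R: 1·3+6·0 = 3 | 5·0+3·1 = 3
A: 1·0+6·6 = 36 | 5·6+3·2 = 36
T: 1·8+6·4 = 32 | 5·4+3·4 = 32
M: 1·0+6·2 = 12 | 5·0+3·4 = 12
Y: 1·0+6·8 = 48 | 5·6+3·6 = 48
gcd(1,6,5,3) = 1

Coefficients: [1, 6, 5, 3]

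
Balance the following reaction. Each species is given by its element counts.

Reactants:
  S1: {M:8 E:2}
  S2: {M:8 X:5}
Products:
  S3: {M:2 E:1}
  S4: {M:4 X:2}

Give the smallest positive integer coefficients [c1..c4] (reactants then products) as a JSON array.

Coefficients: [1, 2, 2, 5]

M: 1·8+2·8 = 24 | 2·2+5·4 = 24
X: 1·0+2·5 = 10 | 2·0+5·2 = 10
E: 1·2+2·0 = 2 | 2·1+5·0 = 2
gcd(1,2,2,5) = 1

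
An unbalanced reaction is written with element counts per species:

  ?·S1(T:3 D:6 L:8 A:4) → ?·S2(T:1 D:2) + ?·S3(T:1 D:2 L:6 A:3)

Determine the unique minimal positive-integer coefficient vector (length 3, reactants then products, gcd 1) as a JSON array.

T: 3·3 = 9 | 5·1+4·1 = 9
D: 3·6 = 18 | 5·2+4·2 = 18
L: 3·8 = 24 | 5·0+4·6 = 24
A: 3·4 = 12 | 5·0+4·3 = 12
gcd(3,5,4) = 1

Coefficients: [3, 5, 4]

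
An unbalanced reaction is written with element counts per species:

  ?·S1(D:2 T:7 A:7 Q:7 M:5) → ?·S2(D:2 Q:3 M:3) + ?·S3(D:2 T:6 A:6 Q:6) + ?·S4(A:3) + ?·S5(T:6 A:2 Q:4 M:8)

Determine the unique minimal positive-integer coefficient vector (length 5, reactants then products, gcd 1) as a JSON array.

D: 6·2 = 12 | 2·2+4·2+4·0+3·0 = 12
T: 6·7 = 42 | 2·0+4·6+4·0+3·6 = 42
A: 6·7 = 42 | 2·0+4·6+4·3+3·2 = 42
Q: 6·7 = 42 | 2·3+4·6+4·0+3·4 = 42
M: 6·5 = 30 | 2·3+4·0+4·0+3·8 = 30
gcd(6,2,4,4,3) = 1

Coefficients: [6, 2, 4, 4, 3]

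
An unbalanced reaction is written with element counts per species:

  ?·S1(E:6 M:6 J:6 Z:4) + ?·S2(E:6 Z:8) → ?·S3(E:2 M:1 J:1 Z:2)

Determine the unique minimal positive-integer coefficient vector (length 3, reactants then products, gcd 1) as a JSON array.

Coefficients: [1, 1, 6]

E: 1·6+1·6 = 12 | 6·2 = 12
M: 1·6+1·0 = 6 | 6·1 = 6
J: 1·6+1·0 = 6 | 6·1 = 6
Z: 1·4+1·8 = 12 | 6·2 = 12
gcd(1,1,6) = 1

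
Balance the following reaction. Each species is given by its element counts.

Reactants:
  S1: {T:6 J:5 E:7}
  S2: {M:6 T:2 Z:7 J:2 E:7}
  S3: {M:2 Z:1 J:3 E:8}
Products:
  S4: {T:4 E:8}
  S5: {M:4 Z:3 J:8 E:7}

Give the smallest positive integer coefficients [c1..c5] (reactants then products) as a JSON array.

Coefficients: [3, 1, 5, 5, 4]

M: 3·0+1·6+5·2 = 16 | 5·0+4·4 = 16
T: 3·6+1·2+5·0 = 20 | 5·4+4·0 = 20
Z: 3·0+1·7+5·1 = 12 | 5·0+4·3 = 12
J: 3·5+1·2+5·3 = 32 | 5·0+4·8 = 32
E: 3·7+1·7+5·8 = 68 | 5·8+4·7 = 68
gcd(3,1,5,5,4) = 1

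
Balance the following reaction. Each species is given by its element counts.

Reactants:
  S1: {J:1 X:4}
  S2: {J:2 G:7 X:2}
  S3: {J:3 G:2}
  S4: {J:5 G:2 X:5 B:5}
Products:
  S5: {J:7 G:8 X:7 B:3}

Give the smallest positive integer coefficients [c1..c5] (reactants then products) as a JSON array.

J: 3·1+4·2+3·3+3·5 = 35 | 5·7 = 35
G: 3·0+4·7+3·2+3·2 = 40 | 5·8 = 40
X: 3·4+4·2+3·0+3·5 = 35 | 5·7 = 35
B: 3·0+4·0+3·0+3·5 = 15 | 5·3 = 15
gcd(3,4,3,3,5) = 1

Coefficients: [3, 4, 3, 3, 5]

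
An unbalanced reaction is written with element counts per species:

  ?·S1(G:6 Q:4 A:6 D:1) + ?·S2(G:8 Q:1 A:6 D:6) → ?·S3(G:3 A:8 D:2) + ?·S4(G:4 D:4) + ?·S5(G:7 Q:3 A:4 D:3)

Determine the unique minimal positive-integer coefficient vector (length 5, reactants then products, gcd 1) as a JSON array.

Coefficients: [1, 5, 3, 4, 3]

G: 1·6+5·8 = 46 | 3·3+4·4+3·7 = 46
Q: 1·4+5·1 = 9 | 3·0+4·0+3·3 = 9
A: 1·6+5·6 = 36 | 3·8+4·0+3·4 = 36
D: 1·1+5·6 = 31 | 3·2+4·4+3·3 = 31
gcd(1,5,3,4,3) = 1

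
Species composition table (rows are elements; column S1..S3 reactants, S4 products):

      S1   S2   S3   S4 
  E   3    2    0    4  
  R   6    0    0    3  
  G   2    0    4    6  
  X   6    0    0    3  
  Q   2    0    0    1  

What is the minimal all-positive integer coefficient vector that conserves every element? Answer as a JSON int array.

Coefficients: [2, 5, 5, 4]

E: 2·3+5·2+5·0 = 16 | 4·4 = 16
R: 2·6+5·0+5·0 = 12 | 4·3 = 12
G: 2·2+5·0+5·4 = 24 | 4·6 = 24
X: 2·6+5·0+5·0 = 12 | 4·3 = 12
Q: 2·2+5·0+5·0 = 4 | 4·1 = 4
gcd(2,5,5,4) = 1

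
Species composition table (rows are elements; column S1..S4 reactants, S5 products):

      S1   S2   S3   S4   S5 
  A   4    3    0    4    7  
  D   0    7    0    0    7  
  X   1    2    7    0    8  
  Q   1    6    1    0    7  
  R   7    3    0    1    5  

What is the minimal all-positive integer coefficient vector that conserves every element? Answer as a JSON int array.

Coefficients: [1, 6, 5, 5, 6]

A: 1·4+6·3+5·0+5·4 = 42 | 6·7 = 42
D: 1·0+6·7+5·0+5·0 = 42 | 6·7 = 42
X: 1·1+6·2+5·7+5·0 = 48 | 6·8 = 48
Q: 1·1+6·6+5·1+5·0 = 42 | 6·7 = 42
R: 1·7+6·3+5·0+5·1 = 30 | 6·5 = 30
gcd(1,6,5,5,6) = 1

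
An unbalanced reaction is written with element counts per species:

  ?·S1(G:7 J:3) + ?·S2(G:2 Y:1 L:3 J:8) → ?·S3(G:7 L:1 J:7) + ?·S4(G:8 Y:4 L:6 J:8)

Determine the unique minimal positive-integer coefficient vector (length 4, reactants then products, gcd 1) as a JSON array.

G: 6·7+4·2 = 50 | 6·7+1·8 = 50
Y: 6·0+4·1 = 4 | 6·0+1·4 = 4
L: 6·0+4·3 = 12 | 6·1+1·6 = 12
J: 6·3+4·8 = 50 | 6·7+1·8 = 50
gcd(6,4,6,1) = 1

Coefficients: [6, 4, 6, 1]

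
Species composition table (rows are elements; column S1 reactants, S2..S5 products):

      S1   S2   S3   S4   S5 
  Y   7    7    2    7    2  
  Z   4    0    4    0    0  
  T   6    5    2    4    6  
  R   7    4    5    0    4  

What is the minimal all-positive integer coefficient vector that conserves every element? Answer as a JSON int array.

Coefficients: [6, 2, 6, 2, 1]

Y: 6·7 = 42 | 2·7+6·2+2·7+1·2 = 42
Z: 6·4 = 24 | 2·0+6·4+2·0+1·0 = 24
T: 6·6 = 36 | 2·5+6·2+2·4+1·6 = 36
R: 6·7 = 42 | 2·4+6·5+2·0+1·4 = 42
gcd(6,2,6,2,1) = 1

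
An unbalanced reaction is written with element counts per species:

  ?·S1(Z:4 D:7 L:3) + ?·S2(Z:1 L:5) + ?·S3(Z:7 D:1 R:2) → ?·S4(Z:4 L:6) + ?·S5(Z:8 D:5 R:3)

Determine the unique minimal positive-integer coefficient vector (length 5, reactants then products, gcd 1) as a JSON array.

Coefficients: [1, 3, 3, 3, 2]

Z: 1·4+3·1+3·7 = 28 | 3·4+2·8 = 28
D: 1·7+3·0+3·1 = 10 | 3·0+2·5 = 10
R: 1·0+3·0+3·2 = 6 | 3·0+2·3 = 6
L: 1·3+3·5+3·0 = 18 | 3·6+2·0 = 18
gcd(1,3,3,3,2) = 1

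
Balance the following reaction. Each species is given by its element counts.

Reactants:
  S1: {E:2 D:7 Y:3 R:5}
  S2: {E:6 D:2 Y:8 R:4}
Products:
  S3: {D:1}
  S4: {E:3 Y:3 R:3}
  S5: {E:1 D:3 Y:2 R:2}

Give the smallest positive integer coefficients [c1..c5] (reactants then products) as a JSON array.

E: 2·2+1·6 = 10 | 4·0+2·3+4·1 = 10
D: 2·7+1·2 = 16 | 4·1+2·0+4·3 = 16
Y: 2·3+1·8 = 14 | 4·0+2·3+4·2 = 14
R: 2·5+1·4 = 14 | 4·0+2·3+4·2 = 14
gcd(2,1,4,2,4) = 1

Coefficients: [2, 1, 4, 2, 4]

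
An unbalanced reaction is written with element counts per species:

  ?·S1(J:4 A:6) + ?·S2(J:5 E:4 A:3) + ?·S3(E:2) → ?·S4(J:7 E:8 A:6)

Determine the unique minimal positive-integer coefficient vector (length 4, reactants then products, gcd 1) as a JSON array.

Coefficients: [1, 2, 4, 2]

J: 1·4+2·5+4·0 = 14 | 2·7 = 14
E: 1·0+2·4+4·2 = 16 | 2·8 = 16
A: 1·6+2·3+4·0 = 12 | 2·6 = 12
gcd(1,2,4,2) = 1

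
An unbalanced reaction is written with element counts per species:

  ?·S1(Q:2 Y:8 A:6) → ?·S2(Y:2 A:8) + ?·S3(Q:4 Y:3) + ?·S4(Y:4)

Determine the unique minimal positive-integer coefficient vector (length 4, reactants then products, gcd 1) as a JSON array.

Coefficients: [4, 3, 2, 5]

Q: 4·2 = 8 | 3·0+2·4+5·0 = 8
Y: 4·8 = 32 | 3·2+2·3+5·4 = 32
A: 4·6 = 24 | 3·8+2·0+5·0 = 24
gcd(4,3,2,5) = 1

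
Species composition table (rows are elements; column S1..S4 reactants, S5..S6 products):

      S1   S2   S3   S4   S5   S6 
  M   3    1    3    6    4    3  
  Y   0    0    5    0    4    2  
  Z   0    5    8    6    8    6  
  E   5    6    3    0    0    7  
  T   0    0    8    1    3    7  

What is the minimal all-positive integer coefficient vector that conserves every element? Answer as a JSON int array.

Coefficients: [1, 2, 6, 2, 5, 5]

M: 1·3+2·1+6·3+2·6 = 35 | 5·4+5·3 = 35
Y: 1·0+2·0+6·5+2·0 = 30 | 5·4+5·2 = 30
Z: 1·0+2·5+6·8+2·6 = 70 | 5·8+5·6 = 70
E: 1·5+2·6+6·3+2·0 = 35 | 5·0+5·7 = 35
T: 1·0+2·0+6·8+2·1 = 50 | 5·3+5·7 = 50
gcd(1,2,6,2,5,5) = 1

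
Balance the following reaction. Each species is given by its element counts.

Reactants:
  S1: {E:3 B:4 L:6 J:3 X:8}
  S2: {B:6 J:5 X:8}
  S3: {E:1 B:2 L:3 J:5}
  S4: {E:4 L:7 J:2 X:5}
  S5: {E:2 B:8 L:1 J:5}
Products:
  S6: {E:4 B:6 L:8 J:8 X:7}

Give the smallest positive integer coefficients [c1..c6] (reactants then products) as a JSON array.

Coefficients: [3, 1, 5, 2, 1, 6]

E: 3·3+1·0+5·1+2·4+1·2 = 24 | 6·4 = 24
B: 3·4+1·6+5·2+2·0+1·8 = 36 | 6·6 = 36
L: 3·6+1·0+5·3+2·7+1·1 = 48 | 6·8 = 48
J: 3·3+1·5+5·5+2·2+1·5 = 48 | 6·8 = 48
X: 3·8+1·8+5·0+2·5+1·0 = 42 | 6·7 = 42
gcd(3,1,5,2,1,6) = 1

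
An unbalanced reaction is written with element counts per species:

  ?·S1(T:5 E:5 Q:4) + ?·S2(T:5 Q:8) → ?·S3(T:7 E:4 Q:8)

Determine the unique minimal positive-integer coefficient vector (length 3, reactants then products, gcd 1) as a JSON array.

Coefficients: [4, 3, 5]

T: 4·5+3·5 = 35 | 5·7 = 35
E: 4·5+3·0 = 20 | 5·4 = 20
Q: 4·4+3·8 = 40 | 5·8 = 40
gcd(4,3,5) = 1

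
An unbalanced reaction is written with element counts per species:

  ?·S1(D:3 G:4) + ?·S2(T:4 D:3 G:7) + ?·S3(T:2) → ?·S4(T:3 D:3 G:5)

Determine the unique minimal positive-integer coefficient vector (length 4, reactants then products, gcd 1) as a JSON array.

Coefficients: [4, 2, 5, 6]

T: 4·0+2·4+5·2 = 18 | 6·3 = 18
D: 4·3+2·3+5·0 = 18 | 6·3 = 18
G: 4·4+2·7+5·0 = 30 | 6·5 = 30
gcd(4,2,5,6) = 1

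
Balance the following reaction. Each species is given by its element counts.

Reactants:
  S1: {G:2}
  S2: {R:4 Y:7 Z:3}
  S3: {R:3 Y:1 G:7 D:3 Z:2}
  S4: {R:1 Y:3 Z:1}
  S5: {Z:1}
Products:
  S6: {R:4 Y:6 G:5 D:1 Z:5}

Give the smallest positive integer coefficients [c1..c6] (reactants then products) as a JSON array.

Coefficients: [4, 2, 1, 1, 6, 3]

R: 4·0+2·4+1·3+1·1+6·0 = 12 | 3·4 = 12
Y: 4·0+2·7+1·1+1·3+6·0 = 18 | 3·6 = 18
G: 4·2+2·0+1·7+1·0+6·0 = 15 | 3·5 = 15
D: 4·0+2·0+1·3+1·0+6·0 = 3 | 3·1 = 3
Z: 4·0+2·3+1·2+1·1+6·1 = 15 | 3·5 = 15
gcd(4,2,1,1,6,3) = 1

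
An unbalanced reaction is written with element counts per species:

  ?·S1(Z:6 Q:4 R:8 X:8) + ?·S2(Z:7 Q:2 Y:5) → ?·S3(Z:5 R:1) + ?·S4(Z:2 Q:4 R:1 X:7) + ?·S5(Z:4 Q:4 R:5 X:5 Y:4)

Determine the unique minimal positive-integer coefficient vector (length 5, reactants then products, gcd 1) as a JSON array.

Coefficients: [4, 4, 6, 1, 5]

Z: 4·6+4·7 = 52 | 6·5+1·2+5·4 = 52
Q: 4·4+4·2 = 24 | 6·0+1·4+5·4 = 24
R: 4·8+4·0 = 32 | 6·1+1·1+5·5 = 32
X: 4·8+4·0 = 32 | 6·0+1·7+5·5 = 32
Y: 4·0+4·5 = 20 | 6·0+1·0+5·4 = 20
gcd(4,4,6,1,5) = 1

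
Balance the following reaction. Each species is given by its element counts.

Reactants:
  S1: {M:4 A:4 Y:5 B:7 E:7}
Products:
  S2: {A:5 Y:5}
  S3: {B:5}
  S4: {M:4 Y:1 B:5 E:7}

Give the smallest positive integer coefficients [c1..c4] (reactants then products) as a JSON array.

M: 5·4 = 20 | 4·0+2·0+5·4 = 20
A: 5·4 = 20 | 4·5+2·0+5·0 = 20
Y: 5·5 = 25 | 4·5+2·0+5·1 = 25
B: 5·7 = 35 | 4·0+2·5+5·5 = 35
E: 5·7 = 35 | 4·0+2·0+5·7 = 35
gcd(5,4,2,5) = 1

Coefficients: [5, 4, 2, 5]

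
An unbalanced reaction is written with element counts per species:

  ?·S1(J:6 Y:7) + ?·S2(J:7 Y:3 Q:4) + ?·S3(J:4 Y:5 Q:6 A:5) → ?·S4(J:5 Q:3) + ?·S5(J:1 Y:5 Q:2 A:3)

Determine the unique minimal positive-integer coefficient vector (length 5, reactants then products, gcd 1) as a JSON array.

J: 1·6+1·7+3·4 = 25 | 4·5+5·1 = 25
Y: 1·7+1·3+3·5 = 25 | 4·0+5·5 = 25
Q: 1·0+1·4+3·6 = 22 | 4·3+5·2 = 22
A: 1·0+1·0+3·5 = 15 | 4·0+5·3 = 15
gcd(1,1,3,4,5) = 1

Coefficients: [1, 1, 3, 4, 5]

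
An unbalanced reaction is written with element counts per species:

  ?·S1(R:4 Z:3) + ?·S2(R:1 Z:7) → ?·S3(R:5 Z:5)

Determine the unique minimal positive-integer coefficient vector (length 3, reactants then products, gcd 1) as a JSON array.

R: 6·4+1·1 = 25 | 5·5 = 25
Z: 6·3+1·7 = 25 | 5·5 = 25
gcd(6,1,5) = 1

Coefficients: [6, 1, 5]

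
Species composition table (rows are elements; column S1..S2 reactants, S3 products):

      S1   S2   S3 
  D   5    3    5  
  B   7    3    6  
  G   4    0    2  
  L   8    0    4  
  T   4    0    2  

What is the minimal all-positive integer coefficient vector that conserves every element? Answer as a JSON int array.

D: 3·5+5·3 = 30 | 6·5 = 30
B: 3·7+5·3 = 36 | 6·6 = 36
G: 3·4+5·0 = 12 | 6·2 = 12
L: 3·8+5·0 = 24 | 6·4 = 24
T: 3·4+5·0 = 12 | 6·2 = 12
gcd(3,5,6) = 1

Coefficients: [3, 5, 6]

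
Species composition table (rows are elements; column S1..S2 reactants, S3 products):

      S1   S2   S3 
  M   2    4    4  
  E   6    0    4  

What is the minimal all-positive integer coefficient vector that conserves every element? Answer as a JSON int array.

Coefficients: [2, 2, 3]

M: 2·2+2·4 = 12 | 3·4 = 12
E: 2·6+2·0 = 12 | 3·4 = 12
gcd(2,2,3) = 1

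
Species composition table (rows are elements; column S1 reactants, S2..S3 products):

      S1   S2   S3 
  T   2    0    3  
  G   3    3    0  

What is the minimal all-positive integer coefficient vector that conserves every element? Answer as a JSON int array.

Coefficients: [3, 3, 2]

T: 3·2 = 6 | 3·0+2·3 = 6
G: 3·3 = 9 | 3·3+2·0 = 9
gcd(3,3,2) = 1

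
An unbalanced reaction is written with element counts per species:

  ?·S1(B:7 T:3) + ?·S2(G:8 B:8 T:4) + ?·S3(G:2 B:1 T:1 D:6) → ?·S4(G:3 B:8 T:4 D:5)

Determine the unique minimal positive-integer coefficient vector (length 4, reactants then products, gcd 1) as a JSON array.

Coefficients: [5, 1, 5, 6]

G: 5·0+1·8+5·2 = 18 | 6·3 = 18
B: 5·7+1·8+5·1 = 48 | 6·8 = 48
T: 5·3+1·4+5·1 = 24 | 6·4 = 24
D: 5·0+1·0+5·6 = 30 | 6·5 = 30
gcd(5,1,5,6) = 1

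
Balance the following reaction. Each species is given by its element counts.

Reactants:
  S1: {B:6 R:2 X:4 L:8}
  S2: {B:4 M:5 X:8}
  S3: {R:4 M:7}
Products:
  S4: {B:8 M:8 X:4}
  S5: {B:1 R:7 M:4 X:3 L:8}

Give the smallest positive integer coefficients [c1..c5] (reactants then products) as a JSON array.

B: 4·6+1·4+5·0 = 28 | 3·8+4·1 = 28
R: 4·2+1·0+5·4 = 28 | 3·0+4·7 = 28
M: 4·0+1·5+5·7 = 40 | 3·8+4·4 = 40
X: 4·4+1·8+5·0 = 24 | 3·4+4·3 = 24
L: 4·8+1·0+5·0 = 32 | 3·0+4·8 = 32
gcd(4,1,5,3,4) = 1

Coefficients: [4, 1, 5, 3, 4]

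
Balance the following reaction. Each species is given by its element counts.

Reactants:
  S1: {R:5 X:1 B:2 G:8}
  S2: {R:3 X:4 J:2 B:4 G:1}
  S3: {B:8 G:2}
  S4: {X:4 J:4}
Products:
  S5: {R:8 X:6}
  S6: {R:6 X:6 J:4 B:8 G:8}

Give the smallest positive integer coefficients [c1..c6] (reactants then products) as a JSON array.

R: 4·5+6·3+1·0+2·0 = 38 | 1·8+5·6 = 38
X: 4·1+6·4+1·0+2·4 = 36 | 1·6+5·6 = 36
J: 4·0+6·2+1·0+2·4 = 20 | 1·0+5·4 = 20
B: 4·2+6·4+1·8+2·0 = 40 | 1·0+5·8 = 40
G: 4·8+6·1+1·2+2·0 = 40 | 1·0+5·8 = 40
gcd(4,6,1,2,1,5) = 1

Coefficients: [4, 6, 1, 2, 1, 5]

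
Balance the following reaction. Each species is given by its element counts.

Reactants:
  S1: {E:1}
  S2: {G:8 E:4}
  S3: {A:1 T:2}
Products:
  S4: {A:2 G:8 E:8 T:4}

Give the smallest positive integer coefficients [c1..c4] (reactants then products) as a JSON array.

Coefficients: [4, 1, 2, 1]

A: 4·0+1·0+2·1 = 2 | 1·2 = 2
G: 4·0+1·8+2·0 = 8 | 1·8 = 8
E: 4·1+1·4+2·0 = 8 | 1·8 = 8
T: 4·0+1·0+2·2 = 4 | 1·4 = 4
gcd(4,1,2,1) = 1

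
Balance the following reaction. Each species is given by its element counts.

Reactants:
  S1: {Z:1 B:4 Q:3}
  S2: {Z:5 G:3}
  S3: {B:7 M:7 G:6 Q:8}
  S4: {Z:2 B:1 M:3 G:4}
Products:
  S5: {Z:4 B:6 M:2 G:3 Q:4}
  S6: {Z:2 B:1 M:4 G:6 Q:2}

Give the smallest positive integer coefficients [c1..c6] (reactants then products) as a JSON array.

Z: 4·1+2·5+1·0+3·2 = 20 | 4·4+2·2 = 20
B: 4·4+2·0+1·7+3·1 = 26 | 4·6+2·1 = 26
M: 4·0+2·0+1·7+3·3 = 16 | 4·2+2·4 = 16
G: 4·0+2·3+1·6+3·4 = 24 | 4·3+2·6 = 24
Q: 4·3+2·0+1·8+3·0 = 20 | 4·4+2·2 = 20
gcd(4,2,1,3,4,2) = 1

Coefficients: [4, 2, 1, 3, 4, 2]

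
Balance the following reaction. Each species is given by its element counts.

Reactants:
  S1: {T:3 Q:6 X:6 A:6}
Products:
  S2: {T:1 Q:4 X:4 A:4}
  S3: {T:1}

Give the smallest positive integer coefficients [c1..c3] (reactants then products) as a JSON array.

Coefficients: [2, 3, 3]

T: 2·3 = 6 | 3·1+3·1 = 6
Q: 2·6 = 12 | 3·4+3·0 = 12
X: 2·6 = 12 | 3·4+3·0 = 12
A: 2·6 = 12 | 3·4+3·0 = 12
gcd(2,3,3) = 1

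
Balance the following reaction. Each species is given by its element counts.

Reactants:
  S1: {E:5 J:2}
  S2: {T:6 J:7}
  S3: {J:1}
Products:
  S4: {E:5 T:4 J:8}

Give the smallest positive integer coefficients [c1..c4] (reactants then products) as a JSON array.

Coefficients: [3, 2, 4, 3]

E: 3·5+2·0+4·0 = 15 | 3·5 = 15
T: 3·0+2·6+4·0 = 12 | 3·4 = 12
J: 3·2+2·7+4·1 = 24 | 3·8 = 24
gcd(3,2,4,3) = 1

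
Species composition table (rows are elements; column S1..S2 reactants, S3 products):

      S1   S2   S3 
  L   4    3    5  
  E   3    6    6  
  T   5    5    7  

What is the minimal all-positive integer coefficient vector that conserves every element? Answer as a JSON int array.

L: 4·4+3·3 = 25 | 5·5 = 25
E: 4·3+3·6 = 30 | 5·6 = 30
T: 4·5+3·5 = 35 | 5·7 = 35
gcd(4,3,5) = 1

Coefficients: [4, 3, 5]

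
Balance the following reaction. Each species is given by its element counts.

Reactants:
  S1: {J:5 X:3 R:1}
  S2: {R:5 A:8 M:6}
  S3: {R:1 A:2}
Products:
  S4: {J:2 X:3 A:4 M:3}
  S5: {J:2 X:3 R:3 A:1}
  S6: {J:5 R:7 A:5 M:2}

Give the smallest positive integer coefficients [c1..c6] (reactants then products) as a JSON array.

Coefficients: [5, 3, 4, 4, 1, 3]

J: 5·5+3·0+4·0 = 25 | 4·2+1·2+3·5 = 25
X: 5·3+3·0+4·0 = 15 | 4·3+1·3+3·0 = 15
R: 5·1+3·5+4·1 = 24 | 4·0+1·3+3·7 = 24
A: 5·0+3·8+4·2 = 32 | 4·4+1·1+3·5 = 32
M: 5·0+3·6+4·0 = 18 | 4·3+1·0+3·2 = 18
gcd(5,3,4,4,1,3) = 1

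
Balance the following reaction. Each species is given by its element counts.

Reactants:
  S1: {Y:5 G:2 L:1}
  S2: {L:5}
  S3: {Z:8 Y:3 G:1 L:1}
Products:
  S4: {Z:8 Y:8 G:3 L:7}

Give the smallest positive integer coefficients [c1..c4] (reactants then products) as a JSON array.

Coefficients: [1, 1, 1, 1]

Z: 1·0+1·0+1·8 = 8 | 1·8 = 8
Y: 1·5+1·0+1·3 = 8 | 1·8 = 8
G: 1·2+1·0+1·1 = 3 | 1·3 = 3
L: 1·1+1·5+1·1 = 7 | 1·7 = 7
gcd(1,1,1,1) = 1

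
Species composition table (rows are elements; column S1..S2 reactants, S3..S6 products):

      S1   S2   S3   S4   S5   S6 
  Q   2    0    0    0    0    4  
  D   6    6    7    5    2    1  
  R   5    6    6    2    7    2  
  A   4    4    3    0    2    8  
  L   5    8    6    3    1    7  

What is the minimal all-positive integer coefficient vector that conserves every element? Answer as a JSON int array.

Q: 6·2+4·0 = 12 | 4·0+5·0+2·0+3·4 = 12
D: 6·6+4·6 = 60 | 4·7+5·5+2·2+3·1 = 60
R: 6·5+4·6 = 54 | 4·6+5·2+2·7+3·2 = 54
A: 6·4+4·4 = 40 | 4·3+5·0+2·2+3·8 = 40
L: 6·5+4·8 = 62 | 4·6+5·3+2·1+3·7 = 62
gcd(6,4,4,5,2,3) = 1

Coefficients: [6, 4, 4, 5, 2, 3]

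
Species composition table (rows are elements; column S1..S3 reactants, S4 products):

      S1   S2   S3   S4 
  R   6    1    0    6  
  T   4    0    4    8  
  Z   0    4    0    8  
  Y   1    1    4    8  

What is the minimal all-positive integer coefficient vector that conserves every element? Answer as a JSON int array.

R: 2·6+6·1+4·0 = 18 | 3·6 = 18
T: 2·4+6·0+4·4 = 24 | 3·8 = 24
Z: 2·0+6·4+4·0 = 24 | 3·8 = 24
Y: 2·1+6·1+4·4 = 24 | 3·8 = 24
gcd(2,6,4,3) = 1

Coefficients: [2, 6, 4, 3]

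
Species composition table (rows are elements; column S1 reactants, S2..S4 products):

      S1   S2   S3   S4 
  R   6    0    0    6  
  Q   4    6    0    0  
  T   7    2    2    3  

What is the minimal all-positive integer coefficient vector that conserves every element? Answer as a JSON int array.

Coefficients: [3, 2, 4, 3]

R: 3·6 = 18 | 2·0+4·0+3·6 = 18
Q: 3·4 = 12 | 2·6+4·0+3·0 = 12
T: 3·7 = 21 | 2·2+4·2+3·3 = 21
gcd(3,2,4,3) = 1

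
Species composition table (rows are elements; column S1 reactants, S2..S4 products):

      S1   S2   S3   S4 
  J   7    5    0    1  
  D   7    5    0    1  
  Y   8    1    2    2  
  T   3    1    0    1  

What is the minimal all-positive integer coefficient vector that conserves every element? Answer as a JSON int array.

J: 2·7 = 14 | 2·5+3·0+4·1 = 14
D: 2·7 = 14 | 2·5+3·0+4·1 = 14
Y: 2·8 = 16 | 2·1+3·2+4·2 = 16
T: 2·3 = 6 | 2·1+3·0+4·1 = 6
gcd(2,2,3,4) = 1

Coefficients: [2, 2, 3, 4]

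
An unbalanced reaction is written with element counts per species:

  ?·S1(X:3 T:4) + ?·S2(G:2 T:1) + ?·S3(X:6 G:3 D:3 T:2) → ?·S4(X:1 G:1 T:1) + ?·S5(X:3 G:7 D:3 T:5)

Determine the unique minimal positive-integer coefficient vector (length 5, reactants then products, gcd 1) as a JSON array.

X: 1·3+5·0+1·6 = 9 | 6·1+1·3 = 9
G: 1·0+5·2+1·3 = 13 | 6·1+1·7 = 13
D: 1·0+5·0+1·3 = 3 | 6·0+1·3 = 3
T: 1·4+5·1+1·2 = 11 | 6·1+1·5 = 11
gcd(1,5,1,6,1) = 1

Coefficients: [1, 5, 1, 6, 1]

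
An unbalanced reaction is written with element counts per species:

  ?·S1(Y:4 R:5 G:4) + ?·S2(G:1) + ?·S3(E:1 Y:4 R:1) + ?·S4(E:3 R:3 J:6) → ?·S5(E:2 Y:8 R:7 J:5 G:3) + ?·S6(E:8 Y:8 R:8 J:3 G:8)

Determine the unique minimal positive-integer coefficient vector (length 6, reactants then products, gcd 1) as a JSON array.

Coefficients: [3, 5, 5, 3, 3, 1]

E: 3·0+5·0+5·1+3·3 = 14 | 3·2+1·8 = 14
Y: 3·4+5·0+5·4+3·0 = 32 | 3·8+1·8 = 32
R: 3·5+5·0+5·1+3·3 = 29 | 3·7+1·8 = 29
J: 3·0+5·0+5·0+3·6 = 18 | 3·5+1·3 = 18
G: 3·4+5·1+5·0+3·0 = 17 | 3·3+1·8 = 17
gcd(3,5,5,3,3,1) = 1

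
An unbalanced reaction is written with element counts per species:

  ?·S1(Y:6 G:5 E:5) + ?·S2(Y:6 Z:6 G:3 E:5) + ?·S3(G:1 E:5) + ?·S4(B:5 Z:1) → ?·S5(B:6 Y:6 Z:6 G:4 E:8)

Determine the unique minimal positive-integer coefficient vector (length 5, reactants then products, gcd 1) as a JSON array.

B: 1·0+4·0+3·0+6·5 = 30 | 5·6 = 30
Y: 1·6+4·6+3·0+6·0 = 30 | 5·6 = 30
Z: 1·0+4·6+3·0+6·1 = 30 | 5·6 = 30
G: 1·5+4·3+3·1+6·0 = 20 | 5·4 = 20
E: 1·5+4·5+3·5+6·0 = 40 | 5·8 = 40
gcd(1,4,3,6,5) = 1

Coefficients: [1, 4, 3, 6, 5]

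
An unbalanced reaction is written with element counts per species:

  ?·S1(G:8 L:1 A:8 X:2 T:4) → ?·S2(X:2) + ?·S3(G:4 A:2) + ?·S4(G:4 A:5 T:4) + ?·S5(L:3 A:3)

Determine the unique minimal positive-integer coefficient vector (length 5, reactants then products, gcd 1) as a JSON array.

G: 3·8 = 24 | 3·0+3·4+3·4+1·0 = 24
L: 3·1 = 3 | 3·0+3·0+3·0+1·3 = 3
A: 3·8 = 24 | 3·0+3·2+3·5+1·3 = 24
X: 3·2 = 6 | 3·2+3·0+3·0+1·0 = 6
T: 3·4 = 12 | 3·0+3·0+3·4+1·0 = 12
gcd(3,3,3,3,1) = 1

Coefficients: [3, 3, 3, 3, 1]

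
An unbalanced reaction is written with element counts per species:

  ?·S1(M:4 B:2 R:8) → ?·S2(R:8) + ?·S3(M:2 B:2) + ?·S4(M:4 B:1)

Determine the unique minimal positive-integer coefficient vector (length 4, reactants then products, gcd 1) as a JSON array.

Coefficients: [3, 3, 2, 2]

M: 3·4 = 12 | 3·0+2·2+2·4 = 12
B: 3·2 = 6 | 3·0+2·2+2·1 = 6
R: 3·8 = 24 | 3·8+2·0+2·0 = 24
gcd(3,3,2,2) = 1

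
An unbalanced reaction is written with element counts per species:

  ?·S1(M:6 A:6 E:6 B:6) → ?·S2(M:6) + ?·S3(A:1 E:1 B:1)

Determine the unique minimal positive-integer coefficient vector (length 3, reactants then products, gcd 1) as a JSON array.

Coefficients: [1, 1, 6]

M: 1·6 = 6 | 1·6+6·0 = 6
A: 1·6 = 6 | 1·0+6·1 = 6
E: 1·6 = 6 | 1·0+6·1 = 6
B: 1·6 = 6 | 1·0+6·1 = 6
gcd(1,1,6) = 1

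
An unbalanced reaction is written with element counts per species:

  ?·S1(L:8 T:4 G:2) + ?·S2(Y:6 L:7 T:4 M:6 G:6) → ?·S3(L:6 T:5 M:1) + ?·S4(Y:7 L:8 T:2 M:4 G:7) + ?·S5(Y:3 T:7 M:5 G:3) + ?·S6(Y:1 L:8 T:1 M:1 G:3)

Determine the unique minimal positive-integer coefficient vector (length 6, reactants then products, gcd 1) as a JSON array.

Y: 2·0+2·6 = 12 | 1·0+1·7+1·3+2·1 = 12
L: 2·8+2·7 = 30 | 1·6+1·8+1·0+2·8 = 30
T: 2·4+2·4 = 16 | 1·5+1·2+1·7+2·1 = 16
M: 2·0+2·6 = 12 | 1·1+1·4+1·5+2·1 = 12
G: 2·2+2·6 = 16 | 1·0+1·7+1·3+2·3 = 16
gcd(2,2,1,1,1,2) = 1

Coefficients: [2, 2, 1, 1, 1, 2]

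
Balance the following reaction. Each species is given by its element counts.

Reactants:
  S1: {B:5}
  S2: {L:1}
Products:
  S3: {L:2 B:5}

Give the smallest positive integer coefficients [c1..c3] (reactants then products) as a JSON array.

Coefficients: [1, 2, 1]

L: 1·0+2·1 = 2 | 1·2 = 2
B: 1·5+2·0 = 5 | 1·5 = 5
gcd(1,2,1) = 1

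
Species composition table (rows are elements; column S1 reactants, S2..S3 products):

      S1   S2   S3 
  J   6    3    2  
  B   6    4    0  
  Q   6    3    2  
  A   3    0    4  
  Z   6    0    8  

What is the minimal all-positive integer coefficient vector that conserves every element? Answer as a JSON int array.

Coefficients: [4, 6, 3]

J: 4·6 = 24 | 6·3+3·2 = 24
B: 4·6 = 24 | 6·4+3·0 = 24
Q: 4·6 = 24 | 6·3+3·2 = 24
A: 4·3 = 12 | 6·0+3·4 = 12
Z: 4·6 = 24 | 6·0+3·8 = 24
gcd(4,6,3) = 1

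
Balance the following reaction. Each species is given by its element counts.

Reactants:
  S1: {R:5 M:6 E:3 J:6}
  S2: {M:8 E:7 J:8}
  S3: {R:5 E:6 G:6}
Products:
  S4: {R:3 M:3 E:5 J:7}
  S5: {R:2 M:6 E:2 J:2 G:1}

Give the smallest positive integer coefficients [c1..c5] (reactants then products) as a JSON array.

Coefficients: [5, 3, 1, 6, 6]

R: 5·5+3·0+1·5 = 30 | 6·3+6·2 = 30
M: 5·6+3·8+1·0 = 54 | 6·3+6·6 = 54
E: 5·3+3·7+1·6 = 42 | 6·5+6·2 = 42
J: 5·6+3·8+1·0 = 54 | 6·7+6·2 = 54
G: 5·0+3·0+1·6 = 6 | 6·0+6·1 = 6
gcd(5,3,1,6,6) = 1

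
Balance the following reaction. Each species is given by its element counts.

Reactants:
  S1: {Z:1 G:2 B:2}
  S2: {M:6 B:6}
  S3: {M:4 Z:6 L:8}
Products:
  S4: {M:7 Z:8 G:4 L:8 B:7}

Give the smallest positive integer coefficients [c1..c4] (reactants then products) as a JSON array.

Coefficients: [4, 1, 2, 2]

M: 4·0+1·6+2·4 = 14 | 2·7 = 14
Z: 4·1+1·0+2·6 = 16 | 2·8 = 16
G: 4·2+1·0+2·0 = 8 | 2·4 = 8
L: 4·0+1·0+2·8 = 16 | 2·8 = 16
B: 4·2+1·6+2·0 = 14 | 2·7 = 14
gcd(4,1,2,2) = 1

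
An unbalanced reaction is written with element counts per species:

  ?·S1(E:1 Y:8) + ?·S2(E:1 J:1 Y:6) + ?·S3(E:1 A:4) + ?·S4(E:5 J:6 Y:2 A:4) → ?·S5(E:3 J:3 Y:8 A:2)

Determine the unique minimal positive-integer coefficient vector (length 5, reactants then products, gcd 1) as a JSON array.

E: 1·1+6·1+1·1+2·5 = 18 | 6·3 = 18
J: 1·0+6·1+1·0+2·6 = 18 | 6·3 = 18
Y: 1·8+6·6+1·0+2·2 = 48 | 6·8 = 48
A: 1·0+6·0+1·4+2·4 = 12 | 6·2 = 12
gcd(1,6,1,2,6) = 1

Coefficients: [1, 6, 1, 2, 6]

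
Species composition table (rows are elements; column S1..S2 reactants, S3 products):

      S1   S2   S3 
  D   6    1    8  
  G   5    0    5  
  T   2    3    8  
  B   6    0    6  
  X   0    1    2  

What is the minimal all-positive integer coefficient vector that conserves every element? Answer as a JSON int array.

D: 1·6+2·1 = 8 | 1·8 = 8
G: 1·5+2·0 = 5 | 1·5 = 5
T: 1·2+2·3 = 8 | 1·8 = 8
B: 1·6+2·0 = 6 | 1·6 = 6
X: 1·0+2·1 = 2 | 1·2 = 2
gcd(1,2,1) = 1

Coefficients: [1, 2, 1]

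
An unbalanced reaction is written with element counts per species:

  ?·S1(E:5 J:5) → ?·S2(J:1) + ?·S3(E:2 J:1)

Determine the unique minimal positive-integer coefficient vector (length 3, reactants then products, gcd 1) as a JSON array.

E: 2·5 = 10 | 5·0+5·2 = 10
J: 2·5 = 10 | 5·1+5·1 = 10
gcd(2,5,5) = 1

Coefficients: [2, 5, 5]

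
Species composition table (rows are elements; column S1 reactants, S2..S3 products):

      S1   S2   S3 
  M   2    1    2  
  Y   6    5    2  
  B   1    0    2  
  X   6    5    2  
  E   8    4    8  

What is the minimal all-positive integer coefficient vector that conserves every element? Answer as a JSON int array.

Coefficients: [2, 2, 1]

M: 2·2 = 4 | 2·1+1·2 = 4
Y: 2·6 = 12 | 2·5+1·2 = 12
B: 2·1 = 2 | 2·0+1·2 = 2
X: 2·6 = 12 | 2·5+1·2 = 12
E: 2·8 = 16 | 2·4+1·8 = 16
gcd(2,2,1) = 1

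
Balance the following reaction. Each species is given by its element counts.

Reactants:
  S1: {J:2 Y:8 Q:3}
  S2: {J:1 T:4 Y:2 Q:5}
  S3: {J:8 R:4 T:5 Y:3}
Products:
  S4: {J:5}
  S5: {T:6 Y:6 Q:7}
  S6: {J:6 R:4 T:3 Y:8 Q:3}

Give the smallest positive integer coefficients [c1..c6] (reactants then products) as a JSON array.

Coefficients: [3, 5, 2, 3, 4, 2]

J: 3·2+5·1+2·8 = 27 | 3·5+4·0+2·6 = 27
R: 3·0+5·0+2·4 = 8 | 3·0+4·0+2·4 = 8
T: 3·0+5·4+2·5 = 30 | 3·0+4·6+2·3 = 30
Y: 3·8+5·2+2·3 = 40 | 3·0+4·6+2·8 = 40
Q: 3·3+5·5+2·0 = 34 | 3·0+4·7+2·3 = 34
gcd(3,5,2,3,4,2) = 1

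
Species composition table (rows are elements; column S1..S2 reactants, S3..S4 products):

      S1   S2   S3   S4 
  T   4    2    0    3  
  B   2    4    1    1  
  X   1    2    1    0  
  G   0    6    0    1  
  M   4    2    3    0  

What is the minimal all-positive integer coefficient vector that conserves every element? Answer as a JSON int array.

Coefficients: [4, 1, 6, 6]

T: 4·4+1·2 = 18 | 6·0+6·3 = 18
B: 4·2+1·4 = 12 | 6·1+6·1 = 12
X: 4·1+1·2 = 6 | 6·1+6·0 = 6
G: 4·0+1·6 = 6 | 6·0+6·1 = 6
M: 4·4+1·2 = 18 | 6·3+6·0 = 18
gcd(4,1,6,6) = 1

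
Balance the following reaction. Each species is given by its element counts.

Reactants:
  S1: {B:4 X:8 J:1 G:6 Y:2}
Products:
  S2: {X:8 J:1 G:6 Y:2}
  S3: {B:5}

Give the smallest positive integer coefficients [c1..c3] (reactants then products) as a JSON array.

B: 5·4 = 20 | 5·0+4·5 = 20
X: 5·8 = 40 | 5·8+4·0 = 40
J: 5·1 = 5 | 5·1+4·0 = 5
G: 5·6 = 30 | 5·6+4·0 = 30
Y: 5·2 = 10 | 5·2+4·0 = 10
gcd(5,5,4) = 1

Coefficients: [5, 5, 4]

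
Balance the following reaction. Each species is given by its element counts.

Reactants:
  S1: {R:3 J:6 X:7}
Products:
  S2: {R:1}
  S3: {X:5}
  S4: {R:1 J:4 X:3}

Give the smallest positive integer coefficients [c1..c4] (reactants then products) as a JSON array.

R: 2·3 = 6 | 3·1+1·0+3·1 = 6
J: 2·6 = 12 | 3·0+1·0+3·4 = 12
X: 2·7 = 14 | 3·0+1·5+3·3 = 14
gcd(2,3,1,3) = 1

Coefficients: [2, 3, 1, 3]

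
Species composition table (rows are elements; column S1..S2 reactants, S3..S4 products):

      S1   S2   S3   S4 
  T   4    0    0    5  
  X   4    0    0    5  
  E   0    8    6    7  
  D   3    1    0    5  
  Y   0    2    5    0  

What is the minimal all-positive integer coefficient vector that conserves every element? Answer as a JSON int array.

T: 5·4+5·0 = 20 | 2·0+4·5 = 20
X: 5·4+5·0 = 20 | 2·0+4·5 = 20
E: 5·0+5·8 = 40 | 2·6+4·7 = 40
D: 5·3+5·1 = 20 | 2·0+4·5 = 20
Y: 5·0+5·2 = 10 | 2·5+4·0 = 10
gcd(5,5,2,4) = 1

Coefficients: [5, 5, 2, 4]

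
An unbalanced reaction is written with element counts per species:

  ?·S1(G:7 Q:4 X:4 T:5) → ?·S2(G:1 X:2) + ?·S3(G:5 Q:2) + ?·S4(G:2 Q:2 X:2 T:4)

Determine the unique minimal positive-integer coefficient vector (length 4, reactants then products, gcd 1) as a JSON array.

Coefficients: [4, 3, 3, 5]

G: 4·7 = 28 | 3·1+3·5+5·2 = 28
Q: 4·4 = 16 | 3·0+3·2+5·2 = 16
X: 4·4 = 16 | 3·2+3·0+5·2 = 16
T: 4·5 = 20 | 3·0+3·0+5·4 = 20
gcd(4,3,3,5) = 1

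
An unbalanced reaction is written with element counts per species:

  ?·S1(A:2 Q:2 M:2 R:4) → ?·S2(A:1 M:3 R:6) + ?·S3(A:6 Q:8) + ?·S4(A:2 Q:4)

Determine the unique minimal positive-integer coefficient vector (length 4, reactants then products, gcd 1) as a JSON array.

Coefficients: [6, 4, 1, 1]

A: 6·2 = 12 | 4·1+1·6+1·2 = 12
Q: 6·2 = 12 | 4·0+1·8+1·4 = 12
M: 6·2 = 12 | 4·3+1·0+1·0 = 12
R: 6·4 = 24 | 4·6+1·0+1·0 = 24
gcd(6,4,1,1) = 1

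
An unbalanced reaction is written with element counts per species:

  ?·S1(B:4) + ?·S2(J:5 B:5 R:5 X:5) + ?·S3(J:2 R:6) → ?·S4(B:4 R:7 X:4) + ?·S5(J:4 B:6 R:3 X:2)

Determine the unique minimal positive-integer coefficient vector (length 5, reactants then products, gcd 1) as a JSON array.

Coefficients: [3, 2, 1, 1, 3]

J: 3·0+2·5+1·2 = 12 | 1·0+3·4 = 12
B: 3·4+2·5+1·0 = 22 | 1·4+3·6 = 22
R: 3·0+2·5+1·6 = 16 | 1·7+3·3 = 16
X: 3·0+2·5+1·0 = 10 | 1·4+3·2 = 10
gcd(3,2,1,1,3) = 1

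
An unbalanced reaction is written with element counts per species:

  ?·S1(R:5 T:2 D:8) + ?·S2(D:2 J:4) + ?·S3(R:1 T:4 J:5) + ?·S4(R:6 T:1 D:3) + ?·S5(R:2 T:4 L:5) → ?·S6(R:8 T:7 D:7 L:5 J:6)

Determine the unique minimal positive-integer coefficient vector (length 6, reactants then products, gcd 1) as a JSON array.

R: 2·5+5·0+2·1+3·6+5·2 = 40 | 5·8 = 40
T: 2·2+5·0+2·4+3·1+5·4 = 35 | 5·7 = 35
D: 2·8+5·2+2·0+3·3+5·0 = 35 | 5·7 = 35
L: 2·0+5·0+2·0+3·0+5·5 = 25 | 5·5 = 25
J: 2·0+5·4+2·5+3·0+5·0 = 30 | 5·6 = 30
gcd(2,5,2,3,5,5) = 1

Coefficients: [2, 5, 2, 3, 5, 5]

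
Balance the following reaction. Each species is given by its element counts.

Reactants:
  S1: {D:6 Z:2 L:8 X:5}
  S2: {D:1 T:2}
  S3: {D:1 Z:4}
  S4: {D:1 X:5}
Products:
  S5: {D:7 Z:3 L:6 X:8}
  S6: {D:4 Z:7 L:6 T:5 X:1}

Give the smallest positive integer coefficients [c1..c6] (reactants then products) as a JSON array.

D: 6·6+5·1+5·1+4·1 = 50 | 6·7+2·4 = 50
Z: 6·2+5·0+5·4+4·0 = 32 | 6·3+2·7 = 32
L: 6·8+5·0+5·0+4·0 = 48 | 6·6+2·6 = 48
T: 6·0+5·2+5·0+4·0 = 10 | 6·0+2·5 = 10
X: 6·5+5·0+5·0+4·5 = 50 | 6·8+2·1 = 50
gcd(6,5,5,4,6,2) = 1

Coefficients: [6, 5, 5, 4, 6, 2]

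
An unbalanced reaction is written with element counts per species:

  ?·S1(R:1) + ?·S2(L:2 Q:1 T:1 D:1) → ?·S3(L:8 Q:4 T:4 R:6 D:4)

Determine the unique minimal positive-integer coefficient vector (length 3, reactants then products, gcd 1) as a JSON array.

Coefficients: [6, 4, 1]

L: 6·0+4·2 = 8 | 1·8 = 8
Q: 6·0+4·1 = 4 | 1·4 = 4
T: 6·0+4·1 = 4 | 1·4 = 4
R: 6·1+4·0 = 6 | 1·6 = 6
D: 6·0+4·1 = 4 | 1·4 = 4
gcd(6,4,1) = 1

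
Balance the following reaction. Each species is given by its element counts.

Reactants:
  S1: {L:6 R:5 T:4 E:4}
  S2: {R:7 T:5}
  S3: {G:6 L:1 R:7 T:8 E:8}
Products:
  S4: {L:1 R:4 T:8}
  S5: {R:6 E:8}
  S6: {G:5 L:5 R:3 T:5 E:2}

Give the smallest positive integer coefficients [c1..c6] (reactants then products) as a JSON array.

Coefficients: [5, 2, 5, 5, 6, 6]

G: 5·0+2·0+5·6 = 30 | 5·0+6·0+6·5 = 30
L: 5·6+2·0+5·1 = 35 | 5·1+6·0+6·5 = 35
R: 5·5+2·7+5·7 = 74 | 5·4+6·6+6·3 = 74
T: 5·4+2·5+5·8 = 70 | 5·8+6·0+6·5 = 70
E: 5·4+2·0+5·8 = 60 | 5·0+6·8+6·2 = 60
gcd(5,2,5,5,6,6) = 1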